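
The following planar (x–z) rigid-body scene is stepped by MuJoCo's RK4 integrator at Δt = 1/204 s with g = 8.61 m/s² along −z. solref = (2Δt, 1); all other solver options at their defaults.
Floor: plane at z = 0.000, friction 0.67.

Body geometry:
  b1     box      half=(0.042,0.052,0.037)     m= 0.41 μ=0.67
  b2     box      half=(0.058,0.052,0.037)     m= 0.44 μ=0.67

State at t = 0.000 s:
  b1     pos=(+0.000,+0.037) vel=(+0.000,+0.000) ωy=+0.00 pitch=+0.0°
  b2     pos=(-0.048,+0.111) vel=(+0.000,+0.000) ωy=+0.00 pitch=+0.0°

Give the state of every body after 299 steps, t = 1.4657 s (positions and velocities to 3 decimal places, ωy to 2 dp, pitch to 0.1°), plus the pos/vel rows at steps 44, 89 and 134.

State at t = 1.4657 s:
  b1     pos=(+0.000,+0.037) vel=(+0.000,+0.000) ωy=+0.00 pitch=+0.0°
  b2     pos=(-0.195,+0.037) vel=(+0.000,+0.000) ωy=+0.00 pitch=+180.0°

Key-timestep trajectory:
   step    t(s)  b1.x    b1.z    b1.vx   b1.vz   b2.x    b2.z    b2.vx   b2.vz 
     44  0.2157   +0.000  +0.037  +0.000  +0.000   -0.068  +0.101  -0.208  -0.200
     89  0.4363   +0.000  +0.037  +0.000  +0.000   -0.125  +0.068  -0.149  +0.029
    134  0.6569   +0.000  +0.037  +0.000  +0.000   -0.153  +0.067  -0.190  -0.066


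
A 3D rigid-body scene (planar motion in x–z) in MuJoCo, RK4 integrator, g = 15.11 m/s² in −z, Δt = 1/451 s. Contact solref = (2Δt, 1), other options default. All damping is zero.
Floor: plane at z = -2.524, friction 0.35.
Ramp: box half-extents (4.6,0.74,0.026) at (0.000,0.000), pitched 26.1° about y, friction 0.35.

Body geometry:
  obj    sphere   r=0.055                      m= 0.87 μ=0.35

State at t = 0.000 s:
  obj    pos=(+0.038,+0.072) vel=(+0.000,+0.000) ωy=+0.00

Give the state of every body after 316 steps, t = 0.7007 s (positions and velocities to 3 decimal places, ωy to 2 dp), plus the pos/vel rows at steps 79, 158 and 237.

State at t = 0.7007 s:
  obj    pos=(+1.085,-0.441) vel=(+2.988,-1.464) ωy=+60.48

Key-timestep trajectory:
   step    t(s)  obj.x    obj.z    obj.vx   obj.vz 
     79  0.1752   +0.103  +0.040  +0.747  -0.366
    158  0.3503   +0.300  -0.057  +1.494  -0.732
    237  0.5255   +0.627  -0.217  +2.241  -1.098


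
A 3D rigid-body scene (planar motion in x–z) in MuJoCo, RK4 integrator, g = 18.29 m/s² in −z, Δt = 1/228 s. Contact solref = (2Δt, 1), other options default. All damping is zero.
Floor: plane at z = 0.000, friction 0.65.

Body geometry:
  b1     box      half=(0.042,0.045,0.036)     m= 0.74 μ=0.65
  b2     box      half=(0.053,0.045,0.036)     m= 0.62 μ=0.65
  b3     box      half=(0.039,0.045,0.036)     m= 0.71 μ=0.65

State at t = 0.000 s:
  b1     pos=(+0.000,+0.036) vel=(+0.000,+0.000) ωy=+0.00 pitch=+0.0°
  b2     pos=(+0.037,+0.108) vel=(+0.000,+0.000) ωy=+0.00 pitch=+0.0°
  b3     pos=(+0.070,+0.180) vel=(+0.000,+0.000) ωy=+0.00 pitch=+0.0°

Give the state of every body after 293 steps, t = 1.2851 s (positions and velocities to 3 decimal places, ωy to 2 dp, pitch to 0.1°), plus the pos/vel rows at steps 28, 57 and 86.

State at t = 1.2851 s:
  b1     pos=(+0.000,+0.036) vel=(+0.000,+0.000) ωy=+0.00 pitch=+0.0°
  b2     pos=(+0.087,+0.053) vel=(+0.000,+0.000) ωy=+0.00 pitch=+90.0°
  b3     pos=(+0.189,+0.039) vel=(+0.000,+0.000) ωy=+0.00 pitch=+90.0°

Key-timestep trajectory:
   step    t(s)  b1.x    b1.z    b1.vx   b1.vz   b2.x    b2.z    b2.vx   b2.vz   b3.x    b3.z    b3.vx   b3.vz 
     28  0.1228   +0.000  +0.036  -0.001  +0.000   +0.046  +0.108  +0.177  -0.019   +0.096  +0.169  +0.485  -0.261
     57  0.2500   +0.000  +0.036  +0.000  +0.000   +0.086  +0.059  +0.386  -1.230   +0.183  +0.038  +1.170  -0.772
     86  0.3772   +0.000  +0.036  +0.000  +0.000   +0.087  +0.053  +0.000  +0.000   +0.197  +0.045  -0.244  -0.144


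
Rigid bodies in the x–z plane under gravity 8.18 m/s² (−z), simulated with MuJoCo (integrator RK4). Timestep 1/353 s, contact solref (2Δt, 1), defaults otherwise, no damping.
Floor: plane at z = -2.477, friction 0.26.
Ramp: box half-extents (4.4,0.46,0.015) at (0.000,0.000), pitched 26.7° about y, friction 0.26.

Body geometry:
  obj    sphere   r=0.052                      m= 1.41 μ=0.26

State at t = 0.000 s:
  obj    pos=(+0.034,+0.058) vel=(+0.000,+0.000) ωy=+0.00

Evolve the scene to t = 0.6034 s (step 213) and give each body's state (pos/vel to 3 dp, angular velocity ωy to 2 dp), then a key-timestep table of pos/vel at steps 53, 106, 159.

State at t = 0.6034 s:
  obj    pos=(+0.461,-0.157) vel=(+1.415,-0.712) ωy=+30.46

Key-timestep trajectory:
   step    t(s)  obj.x    obj.z    obj.vx   obj.vz 
     53  0.1501   +0.060  +0.045  +0.352  -0.177
    106  0.3003   +0.140  +0.005  +0.704  -0.354
    159  0.4504   +0.272  -0.062  +1.057  -0.531


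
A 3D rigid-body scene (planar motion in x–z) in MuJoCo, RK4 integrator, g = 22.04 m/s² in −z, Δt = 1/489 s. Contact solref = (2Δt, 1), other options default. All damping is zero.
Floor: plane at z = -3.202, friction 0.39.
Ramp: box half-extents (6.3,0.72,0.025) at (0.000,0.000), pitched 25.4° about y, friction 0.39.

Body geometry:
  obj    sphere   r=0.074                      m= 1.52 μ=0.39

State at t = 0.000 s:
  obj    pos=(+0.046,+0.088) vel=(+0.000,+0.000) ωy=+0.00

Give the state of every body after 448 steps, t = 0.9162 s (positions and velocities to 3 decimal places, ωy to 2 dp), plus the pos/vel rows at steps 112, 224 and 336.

State at t = 0.9162 s:
  obj    pos=(+2.606,-1.128) vel=(+5.589,-2.654) ωy=+83.60

Key-timestep trajectory:
   step    t(s)  obj.x    obj.z    obj.vx   obj.vz 
    112  0.2290   +0.206  +0.012  +1.397  -0.663
    224  0.4581   +0.686  -0.216  +2.794  -1.327
    336  0.6871   +1.486  -0.596  +4.191  -1.990


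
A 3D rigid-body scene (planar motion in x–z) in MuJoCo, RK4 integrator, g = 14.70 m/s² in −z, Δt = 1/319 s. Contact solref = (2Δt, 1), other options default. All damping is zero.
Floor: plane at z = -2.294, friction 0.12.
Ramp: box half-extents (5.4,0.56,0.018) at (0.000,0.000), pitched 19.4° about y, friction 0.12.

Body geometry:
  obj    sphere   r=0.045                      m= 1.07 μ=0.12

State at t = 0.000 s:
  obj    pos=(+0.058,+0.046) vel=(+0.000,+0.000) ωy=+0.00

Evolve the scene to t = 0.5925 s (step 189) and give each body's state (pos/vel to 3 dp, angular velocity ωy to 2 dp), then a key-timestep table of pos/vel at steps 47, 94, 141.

State at t = 0.5925 s:
  obj    pos=(+0.636,-0.157) vel=(+1.949,-0.686) ωy=+45.90

Key-timestep trajectory:
   step    t(s)  obj.x    obj.z    obj.vx   obj.vz 
     47  0.1473   +0.094  +0.034  +0.485  -0.171
     94  0.2947   +0.201  -0.004  +0.970  -0.341
    141  0.4420   +0.380  -0.067  +1.454  -0.512


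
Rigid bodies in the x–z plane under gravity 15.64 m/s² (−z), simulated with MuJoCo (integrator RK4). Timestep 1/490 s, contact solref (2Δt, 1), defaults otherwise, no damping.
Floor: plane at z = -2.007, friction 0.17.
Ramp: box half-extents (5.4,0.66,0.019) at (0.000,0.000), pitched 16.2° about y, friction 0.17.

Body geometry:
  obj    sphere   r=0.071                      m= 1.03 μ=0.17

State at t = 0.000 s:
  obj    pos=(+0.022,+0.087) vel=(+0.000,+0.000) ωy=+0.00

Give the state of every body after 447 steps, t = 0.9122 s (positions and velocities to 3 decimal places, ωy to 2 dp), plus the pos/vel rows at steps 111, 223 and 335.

State at t = 0.9122 s:
  obj    pos=(+1.268,-0.275) vel=(+2.730,-0.793) ωy=+40.04

Key-timestep trajectory:
   step    t(s)  obj.x    obj.z    obj.vx   obj.vz 
    111  0.2265   +0.099  +0.065  +0.678  -0.197
    223  0.4551   +0.332  -0.003  +1.362  -0.396
    335  0.6837   +0.722  -0.116  +2.046  -0.594


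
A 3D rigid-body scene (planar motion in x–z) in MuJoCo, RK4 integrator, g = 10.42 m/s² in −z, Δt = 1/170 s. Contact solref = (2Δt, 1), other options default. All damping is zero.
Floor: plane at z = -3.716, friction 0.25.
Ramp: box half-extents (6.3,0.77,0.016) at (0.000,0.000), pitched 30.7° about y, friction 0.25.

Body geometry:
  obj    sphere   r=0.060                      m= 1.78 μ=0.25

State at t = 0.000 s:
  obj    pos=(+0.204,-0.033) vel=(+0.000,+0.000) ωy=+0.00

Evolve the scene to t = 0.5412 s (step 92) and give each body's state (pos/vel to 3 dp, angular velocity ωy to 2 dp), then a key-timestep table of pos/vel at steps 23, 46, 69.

State at t = 0.5412 s:
  obj    pos=(+0.683,-0.317) vel=(+1.769,-1.050) ωy=+34.25

Key-timestep trajectory:
   step    t(s)  obj.x    obj.z    obj.vx   obj.vz 
     23  0.1353   +0.234  -0.051  +0.442  -0.263
     46  0.2706   +0.324  -0.104  +0.884  -0.525
     69  0.4059   +0.473  -0.193  +1.326  -0.788


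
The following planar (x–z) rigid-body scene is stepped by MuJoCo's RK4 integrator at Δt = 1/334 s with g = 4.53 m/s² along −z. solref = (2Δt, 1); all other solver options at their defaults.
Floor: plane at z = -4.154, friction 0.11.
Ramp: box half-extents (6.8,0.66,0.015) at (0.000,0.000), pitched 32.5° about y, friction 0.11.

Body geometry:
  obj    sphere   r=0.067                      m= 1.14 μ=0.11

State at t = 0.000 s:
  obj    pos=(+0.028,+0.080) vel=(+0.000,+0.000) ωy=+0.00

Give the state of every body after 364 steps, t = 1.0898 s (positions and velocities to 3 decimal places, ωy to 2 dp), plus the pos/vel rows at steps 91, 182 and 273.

State at t = 1.0898 s:
  obj    pos=(+1.036,-0.563) vel=(+1.851,-1.178) ωy=+17.09

Key-timestep trajectory:
   step    t(s)  obj.x    obj.z    obj.vx   obj.vz 
     91  0.2725   +0.091  +0.039  +0.463  -0.294
    182  0.5449   +0.280  -0.081  +0.925  -0.590
    273  0.8174   +0.595  -0.282  +1.378  -0.905


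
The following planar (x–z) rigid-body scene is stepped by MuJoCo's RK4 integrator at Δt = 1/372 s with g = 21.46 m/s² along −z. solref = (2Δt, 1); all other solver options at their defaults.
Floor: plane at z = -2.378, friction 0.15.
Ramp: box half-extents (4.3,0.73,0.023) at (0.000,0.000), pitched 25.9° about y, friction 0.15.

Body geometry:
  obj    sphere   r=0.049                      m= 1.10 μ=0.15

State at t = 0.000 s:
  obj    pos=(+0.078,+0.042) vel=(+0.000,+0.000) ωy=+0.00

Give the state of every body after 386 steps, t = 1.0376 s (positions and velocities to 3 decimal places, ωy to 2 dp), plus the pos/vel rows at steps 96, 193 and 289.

State at t = 1.0376 s:
  obj    pos=(+3.321,-1.532) vel=(+6.250,-3.035) ωy=+141.76

Key-timestep trajectory:
   step    t(s)  obj.x    obj.z    obj.vx   obj.vz 
     96  0.2581   +0.279  -0.055  +1.555  -0.755
    193  0.5188   +0.889  -0.352  +3.125  -1.518
    289  0.7769   +1.896  -0.841  +4.680  -2.272


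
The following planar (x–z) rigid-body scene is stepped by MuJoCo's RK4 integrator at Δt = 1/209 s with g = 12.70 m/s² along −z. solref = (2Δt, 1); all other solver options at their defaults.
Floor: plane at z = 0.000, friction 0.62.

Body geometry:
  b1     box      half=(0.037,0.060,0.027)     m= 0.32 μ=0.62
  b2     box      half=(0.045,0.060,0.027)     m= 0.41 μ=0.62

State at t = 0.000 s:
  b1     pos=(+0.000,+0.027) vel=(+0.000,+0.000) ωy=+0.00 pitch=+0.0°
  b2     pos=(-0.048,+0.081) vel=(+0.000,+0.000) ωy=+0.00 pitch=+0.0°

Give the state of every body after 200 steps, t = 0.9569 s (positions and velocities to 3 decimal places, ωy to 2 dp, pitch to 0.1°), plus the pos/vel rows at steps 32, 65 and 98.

State at t = 0.9569 s:
  b1     pos=(+0.000,+0.027) vel=(+0.000,+0.000) ωy=+0.00 pitch=+0.0°
  b2     pos=(-0.093,+0.045) vel=(+0.000,+0.000) ωy=+0.00 pitch=-90.0°

Key-timestep trajectory:
   step    t(s)  b1.x    b1.z    b1.vx   b1.vz   b2.x    b2.z    b2.vx   b2.vz 
     32  0.1531   +0.000  +0.027  +0.000  +0.000   -0.071  +0.051  -0.336  -0.180
     65  0.3110   +0.000  +0.027  +0.000  +0.000   -0.106  +0.051  +0.018  -0.006
     98  0.4689   +0.000  +0.027  +0.000  +0.000   -0.090  +0.047  -0.084  -0.042


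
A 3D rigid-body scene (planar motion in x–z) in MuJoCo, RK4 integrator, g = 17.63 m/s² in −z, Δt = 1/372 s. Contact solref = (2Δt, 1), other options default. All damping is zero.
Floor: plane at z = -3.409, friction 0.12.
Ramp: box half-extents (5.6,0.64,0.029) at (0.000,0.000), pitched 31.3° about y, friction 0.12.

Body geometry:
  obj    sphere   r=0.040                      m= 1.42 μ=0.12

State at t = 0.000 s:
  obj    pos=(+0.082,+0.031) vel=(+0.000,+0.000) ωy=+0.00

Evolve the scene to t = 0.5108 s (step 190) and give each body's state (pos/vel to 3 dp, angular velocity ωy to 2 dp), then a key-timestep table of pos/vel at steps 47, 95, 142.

State at t = 0.5108 s:
  obj    pos=(+0.901,-0.467) vel=(+3.206,-1.956) ωy=+57.65

Key-timestep trajectory:
   step    t(s)  obj.x    obj.z    obj.vx   obj.vz 
     47  0.1263   +0.132  +0.000  +0.798  -0.473
     95  0.2554   +0.287  -0.094  +1.590  -1.005
    142  0.3817   +0.540  -0.247  +2.378  -1.500


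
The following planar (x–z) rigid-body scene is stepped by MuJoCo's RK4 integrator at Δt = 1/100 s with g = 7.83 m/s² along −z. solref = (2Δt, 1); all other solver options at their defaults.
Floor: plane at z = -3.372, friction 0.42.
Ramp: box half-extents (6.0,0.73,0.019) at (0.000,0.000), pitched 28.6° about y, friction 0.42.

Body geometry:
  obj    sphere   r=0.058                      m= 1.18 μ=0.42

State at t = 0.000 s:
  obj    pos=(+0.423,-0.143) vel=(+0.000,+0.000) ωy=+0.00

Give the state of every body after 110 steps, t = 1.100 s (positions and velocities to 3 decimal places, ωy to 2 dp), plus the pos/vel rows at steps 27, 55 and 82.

State at t = 1.100 s:
  obj    pos=(+1.845,-0.918) vel=(+2.586,-1.410) ωy=+50.76

Key-timestep trajectory:
   step    t(s)  obj.x    obj.z    obj.vx   obj.vz 
     27  0.2700   +0.509  -0.190  +0.635  -0.346
     55  0.5500   +0.779  -0.337  +1.293  -0.705
     82  0.8200   +1.213  -0.574  +1.928  -1.051


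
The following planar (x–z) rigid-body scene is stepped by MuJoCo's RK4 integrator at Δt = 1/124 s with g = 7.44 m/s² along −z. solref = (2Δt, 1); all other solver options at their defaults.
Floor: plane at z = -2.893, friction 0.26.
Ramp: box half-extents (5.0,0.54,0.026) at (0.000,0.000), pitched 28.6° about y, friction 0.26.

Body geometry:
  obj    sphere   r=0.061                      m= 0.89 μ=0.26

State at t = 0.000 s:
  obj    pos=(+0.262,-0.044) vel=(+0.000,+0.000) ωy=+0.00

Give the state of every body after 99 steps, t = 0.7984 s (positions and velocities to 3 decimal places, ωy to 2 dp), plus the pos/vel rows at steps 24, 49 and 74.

State at t = 0.7984 s:
  obj    pos=(+0.974,-0.432) vel=(+1.783,-0.972) ωy=+33.28

Key-timestep trajectory:
   step    t(s)  obj.x    obj.z    obj.vx   obj.vz 
     24  0.1935   +0.304  -0.067  +0.433  -0.236
     49  0.3952   +0.437  -0.139  +0.883  -0.481
     74  0.5968   +0.660  -0.261  +1.333  -0.727


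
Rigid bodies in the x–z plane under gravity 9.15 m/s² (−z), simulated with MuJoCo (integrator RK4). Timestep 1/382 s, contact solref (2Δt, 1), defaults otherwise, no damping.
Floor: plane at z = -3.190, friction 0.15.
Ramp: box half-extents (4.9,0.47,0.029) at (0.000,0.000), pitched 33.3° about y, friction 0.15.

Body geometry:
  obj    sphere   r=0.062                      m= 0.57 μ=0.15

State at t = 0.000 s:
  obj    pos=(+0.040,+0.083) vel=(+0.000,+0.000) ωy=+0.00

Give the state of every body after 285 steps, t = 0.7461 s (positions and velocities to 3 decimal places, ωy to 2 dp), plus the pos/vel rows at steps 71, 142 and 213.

State at t = 0.7461 s:
  obj    pos=(+0.942,-0.510) vel=(+2.406,-1.611) ωy=+34.35

Key-timestep trajectory:
   step    t(s)  obj.x    obj.z    obj.vx   obj.vz 
     71  0.1859   +0.096  +0.046  +0.601  -0.399
    142  0.3717   +0.264  -0.064  +1.213  -0.773
    213  0.5576   +0.544  -0.248  +1.817  -1.165


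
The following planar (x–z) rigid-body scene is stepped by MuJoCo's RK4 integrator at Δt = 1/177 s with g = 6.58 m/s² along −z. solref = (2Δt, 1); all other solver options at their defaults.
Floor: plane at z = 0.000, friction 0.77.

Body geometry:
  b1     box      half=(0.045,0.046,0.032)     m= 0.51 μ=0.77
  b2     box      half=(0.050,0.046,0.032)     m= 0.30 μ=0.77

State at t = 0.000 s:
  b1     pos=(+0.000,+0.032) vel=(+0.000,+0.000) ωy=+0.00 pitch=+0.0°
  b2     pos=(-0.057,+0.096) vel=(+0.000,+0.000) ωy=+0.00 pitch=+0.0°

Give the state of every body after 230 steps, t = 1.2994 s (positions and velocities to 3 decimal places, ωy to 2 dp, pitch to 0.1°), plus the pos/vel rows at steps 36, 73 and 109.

State at t = 1.2994 s:
  b1     pos=(+0.000,+0.032) vel=(+0.000,+0.000) ωy=+0.00 pitch=+0.0°
  b2     pos=(-0.105,+0.050) vel=(+0.000,+0.000) ωy=+0.00 pitch=-90.0°

Key-timestep trajectory:
   step    t(s)  b1.x    b1.z    b1.vx   b1.vz   b2.x    b2.z    b2.vx   b2.vz 
     36  0.2034   +0.000  +0.032  +0.000  +0.000   -0.079  +0.073  -0.174  -0.407
     73  0.4124   +0.000  +0.032  +0.000  +0.000   -0.118  +0.056  -0.016  +0.005
    109  0.6158   +0.000  +0.032  +0.000  +0.000   -0.102  +0.052  -0.008  +0.000


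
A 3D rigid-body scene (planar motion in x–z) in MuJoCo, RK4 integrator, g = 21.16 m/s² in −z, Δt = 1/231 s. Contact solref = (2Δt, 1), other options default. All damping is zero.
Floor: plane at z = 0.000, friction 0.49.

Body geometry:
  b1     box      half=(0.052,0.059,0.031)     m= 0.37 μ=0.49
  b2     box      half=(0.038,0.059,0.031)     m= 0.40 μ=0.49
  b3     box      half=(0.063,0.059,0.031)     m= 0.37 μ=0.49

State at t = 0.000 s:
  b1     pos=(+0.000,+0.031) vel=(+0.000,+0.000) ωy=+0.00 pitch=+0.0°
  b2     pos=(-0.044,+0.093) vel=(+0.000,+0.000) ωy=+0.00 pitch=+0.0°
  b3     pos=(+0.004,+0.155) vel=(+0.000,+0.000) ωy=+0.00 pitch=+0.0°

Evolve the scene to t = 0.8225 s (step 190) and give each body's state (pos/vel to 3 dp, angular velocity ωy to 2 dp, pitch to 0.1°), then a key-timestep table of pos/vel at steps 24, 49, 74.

State at t = 0.8225 s:
  b1     pos=(+0.000,+0.031) vel=(+0.000,+0.000) ωy=+0.00 pitch=+0.0°
  b2     pos=(-0.044,+0.093) vel=(+0.000,+0.000) ωy=+0.00 pitch=+0.0°
  b3     pos=(+0.148,+0.031) vel=(+0.000,+0.000) ωy=+0.00 pitch=+180.0°

Key-timestep trajectory:
   step    t(s)  b1.x    b1.z    b1.vx   b1.vz   b2.x    b2.z    b2.vx   b2.vz   b3.x    b3.z    b3.vx   b3.vz 
     24  0.1039   +0.000  +0.031  +0.000  +0.000   -0.044  +0.093  -0.001  +0.000   +0.018  +0.146  +0.274  -0.286
     49  0.2121   +0.000  +0.031  +0.000  +0.000   -0.044  +0.093  -0.001  +0.000   +0.059  +0.128  +0.490  -0.162
     74  0.3203   +0.000  +0.031  +0.000  +0.000   -0.044  +0.093  +0.000  +0.000   +0.129  +0.060  +0.694  -1.550


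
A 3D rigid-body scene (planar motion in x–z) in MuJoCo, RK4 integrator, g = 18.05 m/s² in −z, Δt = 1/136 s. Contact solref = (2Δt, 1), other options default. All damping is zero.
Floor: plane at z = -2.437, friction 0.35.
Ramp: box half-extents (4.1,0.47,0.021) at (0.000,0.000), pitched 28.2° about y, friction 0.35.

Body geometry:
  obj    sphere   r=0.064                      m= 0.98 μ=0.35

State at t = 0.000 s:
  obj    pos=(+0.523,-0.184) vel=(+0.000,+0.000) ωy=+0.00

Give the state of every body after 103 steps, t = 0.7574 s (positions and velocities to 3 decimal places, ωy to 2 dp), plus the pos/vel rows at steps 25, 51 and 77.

State at t = 0.7574 s:
  obj    pos=(+2.063,-1.010) vel=(+4.067,-2.180) ωy=+72.08

Key-timestep trajectory:
   step    t(s)  obj.x    obj.z    obj.vx   obj.vz 
     25  0.1838   +0.614  -0.233  +0.987  -0.529
     51  0.3750   +0.901  -0.387  +2.014  -1.080
     77  0.5662   +1.384  -0.646  +3.040  -1.630


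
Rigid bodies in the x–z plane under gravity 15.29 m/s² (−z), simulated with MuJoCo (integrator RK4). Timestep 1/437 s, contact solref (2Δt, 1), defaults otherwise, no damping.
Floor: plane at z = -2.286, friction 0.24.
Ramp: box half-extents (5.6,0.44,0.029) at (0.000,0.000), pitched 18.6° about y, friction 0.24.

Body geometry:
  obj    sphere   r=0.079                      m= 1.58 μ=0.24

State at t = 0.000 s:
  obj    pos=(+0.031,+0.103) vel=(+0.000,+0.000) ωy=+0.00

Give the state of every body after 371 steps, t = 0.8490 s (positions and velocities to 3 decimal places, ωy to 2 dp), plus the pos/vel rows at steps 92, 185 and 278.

State at t = 0.8490 s:
  obj    pos=(+1.221,-0.297) vel=(+2.803,-0.943) ωy=+37.43

Key-timestep trajectory:
   step    t(s)  obj.x    obj.z    obj.vx   obj.vz 
     92  0.2105   +0.104  +0.079  +0.695  -0.234
    185  0.4233   +0.327  +0.004  +1.398  -0.470
    278  0.6362   +0.699  -0.121  +2.100  -0.707


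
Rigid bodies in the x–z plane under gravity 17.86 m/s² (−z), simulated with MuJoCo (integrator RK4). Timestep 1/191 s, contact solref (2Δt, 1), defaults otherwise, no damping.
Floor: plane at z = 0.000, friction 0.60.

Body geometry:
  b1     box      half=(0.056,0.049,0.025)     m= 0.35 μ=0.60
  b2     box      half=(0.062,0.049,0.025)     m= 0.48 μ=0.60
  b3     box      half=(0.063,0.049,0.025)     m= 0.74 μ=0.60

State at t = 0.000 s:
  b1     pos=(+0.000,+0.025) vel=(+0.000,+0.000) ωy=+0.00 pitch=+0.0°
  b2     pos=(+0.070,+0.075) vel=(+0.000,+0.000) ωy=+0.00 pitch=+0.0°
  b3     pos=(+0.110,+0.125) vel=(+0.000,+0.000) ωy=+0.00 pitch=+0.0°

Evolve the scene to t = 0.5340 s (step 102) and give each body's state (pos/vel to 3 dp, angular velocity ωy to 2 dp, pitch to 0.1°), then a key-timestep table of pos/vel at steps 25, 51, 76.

State at t = 0.5340 s:
  b1     pos=(-0.001,+0.025) vel=(-0.001,+0.000) ωy=+0.00 pitch=+0.0°
  b2     pos=(+0.081,+0.060) vel=(-0.001,+0.000) ωy=-0.01 pitch=+42.3°
  b3     pos=(+0.155,+0.061) vel=(+0.000,+0.000) ωy=-0.01 pitch=+42.3°

Key-timestep trajectory:
   step    t(s)  b1.x    b1.z    b1.vx   b1.vz   b2.x    b2.z    b2.vx   b2.vz   b3.x    b3.z    b3.vx   b3.vz 
     25  0.1309   +0.000  +0.025  +0.000  +0.000   +0.085  +0.059  +0.037  +0.128   +0.155  +0.058  +0.162  +0.069
     51  0.2670   +0.000  +0.025  +0.000  +0.000   +0.082  +0.061  +0.002  +0.002   +0.153  +0.063  +0.084  -0.045
     76  0.3979   -0.001  +0.025  -0.001  +0.000   +0.081  +0.060  +0.000  +0.000   +0.155  +0.061  +0.001  +0.000


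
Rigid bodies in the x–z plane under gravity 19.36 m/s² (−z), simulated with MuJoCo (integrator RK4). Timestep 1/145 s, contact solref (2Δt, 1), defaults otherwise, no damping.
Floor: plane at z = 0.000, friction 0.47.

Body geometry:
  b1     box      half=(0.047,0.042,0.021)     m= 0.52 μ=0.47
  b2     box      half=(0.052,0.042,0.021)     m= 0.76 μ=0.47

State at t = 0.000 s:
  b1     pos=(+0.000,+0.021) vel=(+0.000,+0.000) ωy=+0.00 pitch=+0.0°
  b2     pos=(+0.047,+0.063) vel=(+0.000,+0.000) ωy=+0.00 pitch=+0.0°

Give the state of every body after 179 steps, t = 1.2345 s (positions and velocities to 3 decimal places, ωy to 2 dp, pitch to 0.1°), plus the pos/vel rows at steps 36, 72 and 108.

State at t = 1.2345 s:
  b1     pos=(+0.000,+0.021) vel=(+0.000,+0.000) ωy=+0.00 pitch=+0.0°
  b2     pos=(+0.100,+0.052) vel=(+0.000,+0.000) ωy=+0.00 pitch=+90.0°

Key-timestep trajectory:
   step    t(s)  b1.x    b1.z    b1.vx   b1.vz   b2.x    b2.z    b2.vx   b2.vz 
     36  0.2483   +0.000  +0.021  +0.000  +0.000   +0.049  +0.063  +0.034  -0.003
     72  0.4966   +0.000  +0.021  +0.000  +0.000   +0.086  +0.055  +0.197  -0.014
    108  0.7448   +0.000  +0.021  +0.000  +0.000   +0.101  +0.052  -0.281  -0.092


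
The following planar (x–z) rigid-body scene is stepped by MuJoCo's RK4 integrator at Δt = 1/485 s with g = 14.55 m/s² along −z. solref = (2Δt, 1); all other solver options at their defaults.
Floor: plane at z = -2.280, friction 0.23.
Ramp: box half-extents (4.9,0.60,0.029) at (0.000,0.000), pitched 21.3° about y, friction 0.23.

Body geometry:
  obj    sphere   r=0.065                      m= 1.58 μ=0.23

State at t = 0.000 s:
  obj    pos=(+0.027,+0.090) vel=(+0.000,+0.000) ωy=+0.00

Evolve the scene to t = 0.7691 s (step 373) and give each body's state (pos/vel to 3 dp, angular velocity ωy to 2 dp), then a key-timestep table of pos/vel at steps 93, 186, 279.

State at t = 0.7691 s:
  obj    pos=(+1.067,-0.315) vel=(+2.705,-1.055) ωy=+44.66

Key-timestep trajectory:
   step    t(s)  obj.x    obj.z    obj.vx   obj.vz 
     93  0.1918   +0.092  +0.065  +0.675  -0.263
    186  0.3835   +0.286  -0.011  +1.349  -0.526
    279  0.5753   +0.609  -0.137  +2.023  -0.789


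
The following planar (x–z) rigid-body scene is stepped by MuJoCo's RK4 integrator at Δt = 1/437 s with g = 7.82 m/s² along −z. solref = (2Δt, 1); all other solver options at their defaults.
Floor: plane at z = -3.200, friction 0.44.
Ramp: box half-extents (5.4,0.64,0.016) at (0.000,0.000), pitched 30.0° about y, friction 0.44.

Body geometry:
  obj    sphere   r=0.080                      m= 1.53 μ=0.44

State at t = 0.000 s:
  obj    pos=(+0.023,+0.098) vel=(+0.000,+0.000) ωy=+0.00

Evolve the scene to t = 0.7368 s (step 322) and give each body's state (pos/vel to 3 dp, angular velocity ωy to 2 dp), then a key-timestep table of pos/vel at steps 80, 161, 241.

State at t = 0.7368 s:
  obj    pos=(+0.680,-0.281) vel=(+1.782,-1.029) ωy=+25.72

Key-timestep trajectory:
   step    t(s)  obj.x    obj.z    obj.vx   obj.vz 
     80  0.1831   +0.063  +0.074  +0.443  -0.256
    161  0.3684   +0.187  +0.003  +0.891  -0.515
    241  0.5515   +0.391  -0.115  +1.334  -0.770


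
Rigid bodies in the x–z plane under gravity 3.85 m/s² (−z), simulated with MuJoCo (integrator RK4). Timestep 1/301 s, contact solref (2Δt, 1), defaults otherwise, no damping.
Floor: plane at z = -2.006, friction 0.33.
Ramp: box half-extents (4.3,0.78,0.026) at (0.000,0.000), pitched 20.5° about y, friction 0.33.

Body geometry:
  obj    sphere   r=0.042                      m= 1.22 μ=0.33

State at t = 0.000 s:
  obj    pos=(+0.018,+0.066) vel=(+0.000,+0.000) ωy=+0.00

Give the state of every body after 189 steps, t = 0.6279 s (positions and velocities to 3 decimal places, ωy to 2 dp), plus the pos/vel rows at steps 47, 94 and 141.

State at t = 0.6279 s:
  obj    pos=(+0.196,-0.001) vel=(+0.566,-0.212) ωy=+14.40

Key-timestep trajectory:
   step    t(s)  obj.x    obj.z    obj.vx   obj.vz 
     47  0.1561   +0.029  +0.062  +0.141  -0.053
     94  0.3123   +0.062  +0.049  +0.282  -0.105
    141  0.4684   +0.117  +0.029  +0.423  -0.158


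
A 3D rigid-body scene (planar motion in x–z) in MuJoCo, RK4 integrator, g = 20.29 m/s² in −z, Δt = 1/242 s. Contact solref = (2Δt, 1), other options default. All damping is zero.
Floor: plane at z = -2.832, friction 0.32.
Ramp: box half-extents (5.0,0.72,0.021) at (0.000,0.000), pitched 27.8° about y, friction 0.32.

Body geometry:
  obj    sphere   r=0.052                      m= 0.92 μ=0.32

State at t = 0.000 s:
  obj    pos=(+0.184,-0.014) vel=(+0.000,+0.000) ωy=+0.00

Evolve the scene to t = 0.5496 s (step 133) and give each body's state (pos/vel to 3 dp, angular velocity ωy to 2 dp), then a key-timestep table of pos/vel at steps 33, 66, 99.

State at t = 0.5496 s:
  obj    pos=(+1.087,-0.491) vel=(+3.286,-1.733) ωy=+71.42

Key-timestep trajectory:
   step    t(s)  obj.x    obj.z    obj.vx   obj.vz 
     33  0.1364   +0.240  -0.044  +0.815  -0.430
     66  0.2727   +0.406  -0.132  +1.631  -0.860
     99  0.4091   +0.684  -0.278  +2.446  -1.290


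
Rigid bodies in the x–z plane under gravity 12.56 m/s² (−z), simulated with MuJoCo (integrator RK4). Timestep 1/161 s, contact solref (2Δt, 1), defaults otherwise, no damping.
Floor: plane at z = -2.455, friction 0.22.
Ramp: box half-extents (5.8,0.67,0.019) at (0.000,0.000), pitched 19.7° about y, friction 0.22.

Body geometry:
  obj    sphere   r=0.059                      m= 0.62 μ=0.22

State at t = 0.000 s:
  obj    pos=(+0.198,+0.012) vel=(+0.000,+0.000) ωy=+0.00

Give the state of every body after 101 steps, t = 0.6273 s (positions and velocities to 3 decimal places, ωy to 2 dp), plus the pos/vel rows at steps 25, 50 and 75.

State at t = 0.6273 s:
  obj    pos=(+0.758,-0.189) vel=(+1.786,-0.640) ωy=+32.15

Key-timestep trajectory:
   step    t(s)  obj.x    obj.z    obj.vx   obj.vz 
     25  0.1553   +0.232  +0.000  +0.442  -0.158
     50  0.3106   +0.335  -0.037  +0.884  -0.317
     75  0.4658   +0.507  -0.099  +1.326  -0.475


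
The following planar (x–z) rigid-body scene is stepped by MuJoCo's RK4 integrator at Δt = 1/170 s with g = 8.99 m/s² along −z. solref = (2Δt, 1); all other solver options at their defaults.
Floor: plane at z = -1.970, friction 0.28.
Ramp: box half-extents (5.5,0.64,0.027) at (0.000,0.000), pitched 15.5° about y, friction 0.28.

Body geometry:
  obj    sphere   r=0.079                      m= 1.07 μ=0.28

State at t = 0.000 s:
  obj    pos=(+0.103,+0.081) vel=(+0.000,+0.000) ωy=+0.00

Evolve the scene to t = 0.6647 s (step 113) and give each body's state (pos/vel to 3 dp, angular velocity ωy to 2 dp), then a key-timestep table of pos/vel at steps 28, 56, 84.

State at t = 0.6647 s:
  obj    pos=(+0.468,-0.020) vel=(+1.099,-0.305) ωy=+14.43

Key-timestep trajectory:
   step    t(s)  obj.x    obj.z    obj.vx   obj.vz 
     28  0.1647   +0.126  +0.075  +0.272  -0.076
     56  0.3294   +0.193  +0.057  +0.545  -0.151
     84  0.4941   +0.305  +0.025  +0.817  -0.227


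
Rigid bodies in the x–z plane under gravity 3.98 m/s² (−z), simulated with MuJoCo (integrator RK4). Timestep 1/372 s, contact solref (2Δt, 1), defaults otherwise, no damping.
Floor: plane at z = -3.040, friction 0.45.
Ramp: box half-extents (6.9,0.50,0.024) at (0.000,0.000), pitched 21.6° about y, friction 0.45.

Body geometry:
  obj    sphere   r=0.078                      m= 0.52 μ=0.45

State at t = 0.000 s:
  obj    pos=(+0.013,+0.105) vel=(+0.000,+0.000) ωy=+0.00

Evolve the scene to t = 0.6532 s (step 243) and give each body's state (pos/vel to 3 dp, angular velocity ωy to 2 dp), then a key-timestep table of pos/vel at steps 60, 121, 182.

State at t = 0.6532 s:
  obj    pos=(+0.221,+0.022) vel=(+0.636,-0.252) ωy=+8.76

Key-timestep trajectory:
   step    t(s)  obj.x    obj.z    obj.vx   obj.vz 
     60  0.1613   +0.026  +0.100  +0.157  -0.062
    121  0.3253   +0.064  +0.084  +0.317  -0.125
    182  0.4892   +0.129  +0.058  +0.476  -0.188


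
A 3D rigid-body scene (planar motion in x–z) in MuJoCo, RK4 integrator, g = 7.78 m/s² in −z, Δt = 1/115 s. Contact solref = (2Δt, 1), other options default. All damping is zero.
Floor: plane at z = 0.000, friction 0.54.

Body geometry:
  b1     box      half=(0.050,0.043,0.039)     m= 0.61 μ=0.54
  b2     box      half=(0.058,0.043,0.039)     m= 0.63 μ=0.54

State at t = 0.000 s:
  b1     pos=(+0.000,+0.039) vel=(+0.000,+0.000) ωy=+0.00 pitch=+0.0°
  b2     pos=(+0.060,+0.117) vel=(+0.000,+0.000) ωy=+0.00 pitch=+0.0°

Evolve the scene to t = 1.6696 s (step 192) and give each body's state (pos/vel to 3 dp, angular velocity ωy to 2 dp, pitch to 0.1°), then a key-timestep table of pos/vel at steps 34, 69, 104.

State at t = 1.6696 s:
  b1     pos=(+0.000,+0.039) vel=(+0.000,+0.000) ωy=+0.00 pitch=+0.0°
  b2     pos=(+0.115,+0.058) vel=(+0.000,+0.000) ωy=+0.00 pitch=+90.0°

Key-timestep trajectory:
   step    t(s)  b1.x    b1.z    b1.vx   b1.vz   b2.x    b2.z    b2.vx   b2.vz 
     34  0.2957   +0.000  +0.039  +0.000  +0.000   +0.108  +0.060  +0.498  -0.181
     69  0.6000   +0.000  +0.039  +0.000  +0.000   +0.149  +0.070  +0.005  +0.000
    104  0.9043   +0.000  +0.039  +0.000  +0.000   +0.118  +0.060  -0.289  -0.193


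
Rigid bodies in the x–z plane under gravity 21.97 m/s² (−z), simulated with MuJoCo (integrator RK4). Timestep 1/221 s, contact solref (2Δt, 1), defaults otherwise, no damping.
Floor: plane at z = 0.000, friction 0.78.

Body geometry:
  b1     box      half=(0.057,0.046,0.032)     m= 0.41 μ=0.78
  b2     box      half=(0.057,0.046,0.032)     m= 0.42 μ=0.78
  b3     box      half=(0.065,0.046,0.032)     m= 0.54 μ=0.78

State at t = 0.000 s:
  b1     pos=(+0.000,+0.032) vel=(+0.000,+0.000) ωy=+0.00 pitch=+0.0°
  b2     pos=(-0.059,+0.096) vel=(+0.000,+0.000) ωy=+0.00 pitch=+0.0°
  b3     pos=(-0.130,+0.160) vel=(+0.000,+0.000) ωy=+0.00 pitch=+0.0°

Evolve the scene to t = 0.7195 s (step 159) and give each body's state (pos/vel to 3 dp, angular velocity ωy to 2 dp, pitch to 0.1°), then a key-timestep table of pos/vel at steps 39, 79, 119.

State at t = 0.7195 s:
  b1     pos=(+0.000,+0.032) vel=(+0.000,+0.000) ωy=+0.00 pitch=+0.0°
  b2     pos=(-0.108,+0.057) vel=(+0.000,+0.000) ωy=+0.00 pitch=-90.0°
  b3     pos=(-0.239,+0.065) vel=(+0.006,+0.005) ωy=+0.08 pitch=-89.9°

Key-timestep trajectory:
   step    t(s)  b1.x    b1.z    b1.vx   b1.vz   b2.x    b2.z    b2.vx   b2.vz   b3.x    b3.z    b3.vx   b3.vz 
     39  0.1765   +0.000  +0.032  +0.000  +0.000   -0.102  +0.059  -0.108  +0.044   -0.193  +0.071  -0.249  +0.106
     79  0.3575   +0.000  +0.032  +0.000  +0.000   -0.108  +0.057  +0.000  +0.001   -0.240  +0.065  -0.453  -0.154
    119  0.5385   +0.000  +0.032  +0.000  +0.000   -0.108  +0.057  +0.000  +0.000   -0.234  +0.067  +0.044  +0.031


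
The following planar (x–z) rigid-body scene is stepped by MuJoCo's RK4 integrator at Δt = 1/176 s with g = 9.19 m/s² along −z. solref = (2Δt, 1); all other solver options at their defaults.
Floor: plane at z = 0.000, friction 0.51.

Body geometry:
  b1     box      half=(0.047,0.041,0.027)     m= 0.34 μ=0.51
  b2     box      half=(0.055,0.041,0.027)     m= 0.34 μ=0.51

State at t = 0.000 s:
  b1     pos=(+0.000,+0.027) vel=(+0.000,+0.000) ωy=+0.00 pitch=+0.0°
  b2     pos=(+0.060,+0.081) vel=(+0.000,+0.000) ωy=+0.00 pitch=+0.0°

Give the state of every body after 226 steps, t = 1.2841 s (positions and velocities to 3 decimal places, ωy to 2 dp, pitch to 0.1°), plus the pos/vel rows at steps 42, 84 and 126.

State at t = 1.2841 s:
  b1     pos=(+0.000,+0.027) vel=(+0.000,+0.000) ωy=+0.00 pitch=+0.0°
  b2     pos=(+0.117,+0.055) vel=(+0.000,+0.000) ωy=+0.00 pitch=+90.0°

Key-timestep trajectory:
   step    t(s)  b1.x    b1.z    b1.vx   b1.vz   b2.x    b2.z    b2.vx   b2.vz 
     42  0.2386   +0.000  +0.027  +0.000  +0.000   +0.091  +0.061  +0.169  +0.001
     84  0.4773   +0.000  +0.027  +0.000  +0.000   +0.129  +0.059  -0.011  -0.003
    126  0.7159   +0.000  +0.027  +0.000  +0.000   +0.117  +0.055  +0.145  -0.052


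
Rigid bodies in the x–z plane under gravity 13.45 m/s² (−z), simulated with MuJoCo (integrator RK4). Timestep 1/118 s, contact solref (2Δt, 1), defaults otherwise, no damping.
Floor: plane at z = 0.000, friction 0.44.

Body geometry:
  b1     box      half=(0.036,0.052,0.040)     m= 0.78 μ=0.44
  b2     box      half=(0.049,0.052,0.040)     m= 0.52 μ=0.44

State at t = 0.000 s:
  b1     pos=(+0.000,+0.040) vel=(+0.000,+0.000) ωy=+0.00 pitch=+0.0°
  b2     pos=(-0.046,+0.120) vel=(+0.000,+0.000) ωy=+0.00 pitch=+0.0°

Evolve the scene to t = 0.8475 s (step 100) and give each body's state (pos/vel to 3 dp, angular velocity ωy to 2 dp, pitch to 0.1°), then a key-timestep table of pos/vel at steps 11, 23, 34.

State at t = 0.8475 s:
  b1     pos=(+0.000,+0.040) vel=(+0.000,+0.000) ωy=+0.00 pitch=+0.0°
  b2     pos=(-0.100,+0.049) vel=(+0.000,+0.000) ωy=+0.00 pitch=-90.0°

Key-timestep trajectory:
   step    t(s)  b1.x    b1.z    b1.vx   b1.vz   b2.x    b2.z    b2.vx   b2.vz 
     11  0.0932   +0.000  +0.040  +0.000  +0.002   -0.054  +0.117  -0.196  -0.089
     23  0.1949   +0.000  +0.040  +0.000  +0.000   -0.084  +0.075  -0.327  -0.955
     34  0.2881   +0.000  +0.040  +0.000  +0.000   -0.100  +0.048  +0.026  +0.003


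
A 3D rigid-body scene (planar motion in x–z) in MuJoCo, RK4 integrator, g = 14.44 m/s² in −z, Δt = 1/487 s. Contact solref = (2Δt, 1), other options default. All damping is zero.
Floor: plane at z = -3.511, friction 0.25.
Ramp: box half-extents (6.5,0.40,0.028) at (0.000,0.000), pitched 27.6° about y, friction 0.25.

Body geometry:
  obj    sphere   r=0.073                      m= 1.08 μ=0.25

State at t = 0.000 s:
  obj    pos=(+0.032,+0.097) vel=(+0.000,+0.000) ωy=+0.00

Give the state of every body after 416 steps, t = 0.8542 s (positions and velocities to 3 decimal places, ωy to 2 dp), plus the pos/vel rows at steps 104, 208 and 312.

State at t = 0.8542 s:
  obj    pos=(+1.577,-0.711) vel=(+3.618,-1.891) ωy=+55.91

Key-timestep trajectory:
   step    t(s)  obj.x    obj.z    obj.vx   obj.vz 
    104  0.2136   +0.129  +0.047  +0.904  -0.473
    208  0.4271   +0.418  -0.105  +1.809  -0.946
    312  0.6407   +0.901  -0.357  +2.713  -1.418


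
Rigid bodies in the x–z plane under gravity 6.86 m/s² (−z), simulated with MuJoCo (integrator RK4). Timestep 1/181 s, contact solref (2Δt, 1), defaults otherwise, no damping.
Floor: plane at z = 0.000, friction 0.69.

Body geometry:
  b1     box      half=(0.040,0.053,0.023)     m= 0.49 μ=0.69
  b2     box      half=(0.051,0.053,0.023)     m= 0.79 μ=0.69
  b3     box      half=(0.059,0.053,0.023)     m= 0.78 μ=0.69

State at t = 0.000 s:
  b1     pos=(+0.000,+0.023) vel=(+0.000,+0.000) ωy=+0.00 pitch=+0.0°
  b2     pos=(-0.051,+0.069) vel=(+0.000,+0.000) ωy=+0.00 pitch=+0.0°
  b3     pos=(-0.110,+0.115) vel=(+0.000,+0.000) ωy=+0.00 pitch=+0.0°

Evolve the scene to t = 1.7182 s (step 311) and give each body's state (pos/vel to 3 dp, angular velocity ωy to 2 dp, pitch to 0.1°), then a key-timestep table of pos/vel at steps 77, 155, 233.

State at t = 1.7182 s:
  b1     pos=(+0.001,+0.023) vel=(+0.001,+0.000) ωy=+0.00 pitch=+0.0°
  b2     pos=(-0.064,+0.053) vel=(+0.000,+0.000) ωy=+0.01 pitch=-47.2°
  b3     pos=(-0.138,+0.054) vel=(+0.000,+0.000) ωy=+0.01 pitch=-37.5°

Key-timestep trajectory:
   step    t(s)  b1.x    b1.z    b1.vx   b1.vz   b2.x    b2.z    b2.vx   b2.vz   b3.x    b3.z    b3.vx   b3.vz 
     77  0.4254   +0.000  +0.023  +0.001  +0.000   -0.064  +0.053  +0.000  +0.000   -0.138  +0.054  +0.000  +0.000
    155  0.8564   +0.001  +0.023  +0.001  +0.000   -0.064  +0.053  +0.000  +0.000   -0.138  +0.054  +0.000  +0.000
    233  1.2873   +0.001  +0.023  +0.001  +0.000   -0.064  +0.053  +0.000  +0.000   -0.138  +0.054  +0.000  +0.000


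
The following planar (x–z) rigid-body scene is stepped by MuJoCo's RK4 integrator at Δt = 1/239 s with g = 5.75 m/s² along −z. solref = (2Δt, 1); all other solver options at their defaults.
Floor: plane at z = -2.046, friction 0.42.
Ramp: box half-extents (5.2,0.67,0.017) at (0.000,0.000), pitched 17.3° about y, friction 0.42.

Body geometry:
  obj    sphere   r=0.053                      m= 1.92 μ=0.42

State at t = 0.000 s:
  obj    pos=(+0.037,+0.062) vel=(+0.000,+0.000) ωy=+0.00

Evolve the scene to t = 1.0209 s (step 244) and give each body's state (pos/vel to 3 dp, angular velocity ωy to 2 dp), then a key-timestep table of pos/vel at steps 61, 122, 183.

State at t = 1.0209 s:
  obj    pos=(+0.645,-0.127) vel=(+1.191,-0.371) ωy=+23.52

Key-timestep trajectory:
   step    t(s)  obj.x    obj.z    obj.vx   obj.vz 
     61  0.2552   +0.075  +0.050  +0.298  -0.093
    122  0.5105   +0.189  +0.014  +0.595  -0.185
    183  0.7657   +0.379  -0.045  +0.893  -0.278


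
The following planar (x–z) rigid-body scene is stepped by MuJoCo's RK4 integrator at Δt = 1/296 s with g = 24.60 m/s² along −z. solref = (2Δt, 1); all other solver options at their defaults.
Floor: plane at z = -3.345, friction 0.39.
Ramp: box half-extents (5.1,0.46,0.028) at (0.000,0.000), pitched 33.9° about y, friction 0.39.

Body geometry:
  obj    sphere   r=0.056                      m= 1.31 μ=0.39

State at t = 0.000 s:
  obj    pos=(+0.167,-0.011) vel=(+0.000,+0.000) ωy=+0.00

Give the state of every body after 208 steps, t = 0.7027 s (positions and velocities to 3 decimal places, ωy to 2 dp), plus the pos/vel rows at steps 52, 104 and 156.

State at t = 0.7027 s:
  obj    pos=(+2.176,-1.361) vel=(+5.716,-3.841) ωy=+122.96

Key-timestep trajectory:
   step    t(s)  obj.x    obj.z    obj.vx   obj.vz 
     52  0.1757   +0.293  -0.095  +1.429  -0.960
    104  0.3514   +0.669  -0.348  +2.858  -1.921
    156  0.5270   +1.297  -0.770  +4.287  -2.881


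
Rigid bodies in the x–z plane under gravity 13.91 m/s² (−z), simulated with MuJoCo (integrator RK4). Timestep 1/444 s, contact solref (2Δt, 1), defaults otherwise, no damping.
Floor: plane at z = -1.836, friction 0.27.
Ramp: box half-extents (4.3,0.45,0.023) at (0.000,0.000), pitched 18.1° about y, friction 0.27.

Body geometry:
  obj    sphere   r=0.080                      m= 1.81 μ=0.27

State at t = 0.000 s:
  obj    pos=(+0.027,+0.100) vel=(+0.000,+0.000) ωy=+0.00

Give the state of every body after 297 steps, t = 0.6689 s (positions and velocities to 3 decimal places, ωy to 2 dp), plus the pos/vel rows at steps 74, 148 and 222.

State at t = 0.6689 s:
  obj    pos=(+0.683,-0.115) vel=(+1.963,-0.642) ωy=+25.81

Key-timestep trajectory:
   step    t(s)  obj.x    obj.z    obj.vx   obj.vz 
     74  0.1667   +0.068  +0.086  +0.489  -0.160
    148  0.3333   +0.190  +0.046  +0.978  -0.320
    222  0.5000   +0.394  -0.020  +1.467  -0.480
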